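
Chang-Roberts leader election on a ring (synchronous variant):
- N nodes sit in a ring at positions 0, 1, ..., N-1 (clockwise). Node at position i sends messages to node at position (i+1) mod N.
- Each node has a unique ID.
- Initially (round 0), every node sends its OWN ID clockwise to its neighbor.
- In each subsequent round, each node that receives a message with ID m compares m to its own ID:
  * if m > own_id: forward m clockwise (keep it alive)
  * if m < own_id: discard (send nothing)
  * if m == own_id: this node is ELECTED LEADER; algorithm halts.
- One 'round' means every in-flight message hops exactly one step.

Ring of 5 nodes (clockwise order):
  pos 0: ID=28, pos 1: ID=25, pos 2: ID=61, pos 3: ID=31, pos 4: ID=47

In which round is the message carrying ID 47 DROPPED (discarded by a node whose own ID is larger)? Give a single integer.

Answer: 3

Derivation:
Round 1: pos1(id25) recv 28: fwd; pos2(id61) recv 25: drop; pos3(id31) recv 61: fwd; pos4(id47) recv 31: drop; pos0(id28) recv 47: fwd
Round 2: pos2(id61) recv 28: drop; pos4(id47) recv 61: fwd; pos1(id25) recv 47: fwd
Round 3: pos0(id28) recv 61: fwd; pos2(id61) recv 47: drop
Round 4: pos1(id25) recv 61: fwd
Round 5: pos2(id61) recv 61: ELECTED
Message ID 47 originates at pos 4; dropped at pos 2 in round 3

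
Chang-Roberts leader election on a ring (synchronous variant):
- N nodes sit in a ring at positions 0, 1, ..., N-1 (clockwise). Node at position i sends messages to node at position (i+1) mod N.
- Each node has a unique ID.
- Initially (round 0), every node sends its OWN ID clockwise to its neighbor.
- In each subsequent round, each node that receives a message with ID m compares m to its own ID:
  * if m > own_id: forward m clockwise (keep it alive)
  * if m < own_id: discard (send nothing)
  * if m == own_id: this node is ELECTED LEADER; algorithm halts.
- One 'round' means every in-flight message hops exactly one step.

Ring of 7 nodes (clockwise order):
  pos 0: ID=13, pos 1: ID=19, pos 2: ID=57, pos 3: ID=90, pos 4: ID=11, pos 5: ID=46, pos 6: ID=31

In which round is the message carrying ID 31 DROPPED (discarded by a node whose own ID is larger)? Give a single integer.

Round 1: pos1(id19) recv 13: drop; pos2(id57) recv 19: drop; pos3(id90) recv 57: drop; pos4(id11) recv 90: fwd; pos5(id46) recv 11: drop; pos6(id31) recv 46: fwd; pos0(id13) recv 31: fwd
Round 2: pos5(id46) recv 90: fwd; pos0(id13) recv 46: fwd; pos1(id19) recv 31: fwd
Round 3: pos6(id31) recv 90: fwd; pos1(id19) recv 46: fwd; pos2(id57) recv 31: drop
Round 4: pos0(id13) recv 90: fwd; pos2(id57) recv 46: drop
Round 5: pos1(id19) recv 90: fwd
Round 6: pos2(id57) recv 90: fwd
Round 7: pos3(id90) recv 90: ELECTED
Message ID 31 originates at pos 6; dropped at pos 2 in round 3

Answer: 3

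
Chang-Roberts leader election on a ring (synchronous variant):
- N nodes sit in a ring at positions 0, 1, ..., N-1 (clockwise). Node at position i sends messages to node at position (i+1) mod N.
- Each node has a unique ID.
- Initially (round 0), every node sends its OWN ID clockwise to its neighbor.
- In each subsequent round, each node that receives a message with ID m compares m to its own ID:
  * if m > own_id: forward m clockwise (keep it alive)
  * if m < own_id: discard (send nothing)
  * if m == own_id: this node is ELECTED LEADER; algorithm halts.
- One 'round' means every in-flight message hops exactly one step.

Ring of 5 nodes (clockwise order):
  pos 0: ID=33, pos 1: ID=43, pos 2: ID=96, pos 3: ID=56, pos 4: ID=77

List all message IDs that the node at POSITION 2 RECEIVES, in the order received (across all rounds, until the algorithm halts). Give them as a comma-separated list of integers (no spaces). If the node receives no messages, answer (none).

Answer: 43,77,96

Derivation:
Round 1: pos1(id43) recv 33: drop; pos2(id96) recv 43: drop; pos3(id56) recv 96: fwd; pos4(id77) recv 56: drop; pos0(id33) recv 77: fwd
Round 2: pos4(id77) recv 96: fwd; pos1(id43) recv 77: fwd
Round 3: pos0(id33) recv 96: fwd; pos2(id96) recv 77: drop
Round 4: pos1(id43) recv 96: fwd
Round 5: pos2(id96) recv 96: ELECTED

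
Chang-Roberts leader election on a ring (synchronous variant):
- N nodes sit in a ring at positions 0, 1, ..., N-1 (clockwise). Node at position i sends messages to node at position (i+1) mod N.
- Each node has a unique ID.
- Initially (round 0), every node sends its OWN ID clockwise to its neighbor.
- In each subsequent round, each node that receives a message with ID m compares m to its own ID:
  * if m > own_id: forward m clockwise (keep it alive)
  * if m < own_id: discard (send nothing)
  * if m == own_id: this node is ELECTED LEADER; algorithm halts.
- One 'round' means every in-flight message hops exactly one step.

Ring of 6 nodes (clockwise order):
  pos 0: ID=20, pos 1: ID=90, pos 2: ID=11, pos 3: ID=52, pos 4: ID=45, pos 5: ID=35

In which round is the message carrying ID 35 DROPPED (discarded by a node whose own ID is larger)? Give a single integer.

Round 1: pos1(id90) recv 20: drop; pos2(id11) recv 90: fwd; pos3(id52) recv 11: drop; pos4(id45) recv 52: fwd; pos5(id35) recv 45: fwd; pos0(id20) recv 35: fwd
Round 2: pos3(id52) recv 90: fwd; pos5(id35) recv 52: fwd; pos0(id20) recv 45: fwd; pos1(id90) recv 35: drop
Round 3: pos4(id45) recv 90: fwd; pos0(id20) recv 52: fwd; pos1(id90) recv 45: drop
Round 4: pos5(id35) recv 90: fwd; pos1(id90) recv 52: drop
Round 5: pos0(id20) recv 90: fwd
Round 6: pos1(id90) recv 90: ELECTED
Message ID 35 originates at pos 5; dropped at pos 1 in round 2

Answer: 2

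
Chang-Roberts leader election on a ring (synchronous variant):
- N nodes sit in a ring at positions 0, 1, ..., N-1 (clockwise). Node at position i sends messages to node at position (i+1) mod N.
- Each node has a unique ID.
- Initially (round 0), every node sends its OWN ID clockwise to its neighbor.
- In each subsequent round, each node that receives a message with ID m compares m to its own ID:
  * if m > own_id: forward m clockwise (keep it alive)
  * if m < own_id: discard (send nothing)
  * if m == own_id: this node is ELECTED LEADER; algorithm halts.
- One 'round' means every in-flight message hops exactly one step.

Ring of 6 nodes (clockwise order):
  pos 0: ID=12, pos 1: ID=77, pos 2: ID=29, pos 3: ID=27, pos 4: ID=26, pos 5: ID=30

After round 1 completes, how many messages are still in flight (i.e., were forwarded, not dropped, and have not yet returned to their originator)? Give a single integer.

Answer: 4

Derivation:
Round 1: pos1(id77) recv 12: drop; pos2(id29) recv 77: fwd; pos3(id27) recv 29: fwd; pos4(id26) recv 27: fwd; pos5(id30) recv 26: drop; pos0(id12) recv 30: fwd
After round 1: 4 messages still in flight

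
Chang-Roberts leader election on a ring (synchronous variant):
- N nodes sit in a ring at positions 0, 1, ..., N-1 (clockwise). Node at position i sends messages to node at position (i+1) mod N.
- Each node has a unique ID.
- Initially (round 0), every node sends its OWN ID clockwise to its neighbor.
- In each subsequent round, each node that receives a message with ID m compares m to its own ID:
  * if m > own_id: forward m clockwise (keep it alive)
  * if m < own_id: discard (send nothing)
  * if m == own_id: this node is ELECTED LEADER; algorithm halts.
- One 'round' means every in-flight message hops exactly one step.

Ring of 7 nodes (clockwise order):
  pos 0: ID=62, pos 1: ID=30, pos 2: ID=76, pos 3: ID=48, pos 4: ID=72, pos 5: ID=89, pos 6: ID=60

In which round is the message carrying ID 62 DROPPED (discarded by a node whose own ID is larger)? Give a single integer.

Answer: 2

Derivation:
Round 1: pos1(id30) recv 62: fwd; pos2(id76) recv 30: drop; pos3(id48) recv 76: fwd; pos4(id72) recv 48: drop; pos5(id89) recv 72: drop; pos6(id60) recv 89: fwd; pos0(id62) recv 60: drop
Round 2: pos2(id76) recv 62: drop; pos4(id72) recv 76: fwd; pos0(id62) recv 89: fwd
Round 3: pos5(id89) recv 76: drop; pos1(id30) recv 89: fwd
Round 4: pos2(id76) recv 89: fwd
Round 5: pos3(id48) recv 89: fwd
Round 6: pos4(id72) recv 89: fwd
Round 7: pos5(id89) recv 89: ELECTED
Message ID 62 originates at pos 0; dropped at pos 2 in round 2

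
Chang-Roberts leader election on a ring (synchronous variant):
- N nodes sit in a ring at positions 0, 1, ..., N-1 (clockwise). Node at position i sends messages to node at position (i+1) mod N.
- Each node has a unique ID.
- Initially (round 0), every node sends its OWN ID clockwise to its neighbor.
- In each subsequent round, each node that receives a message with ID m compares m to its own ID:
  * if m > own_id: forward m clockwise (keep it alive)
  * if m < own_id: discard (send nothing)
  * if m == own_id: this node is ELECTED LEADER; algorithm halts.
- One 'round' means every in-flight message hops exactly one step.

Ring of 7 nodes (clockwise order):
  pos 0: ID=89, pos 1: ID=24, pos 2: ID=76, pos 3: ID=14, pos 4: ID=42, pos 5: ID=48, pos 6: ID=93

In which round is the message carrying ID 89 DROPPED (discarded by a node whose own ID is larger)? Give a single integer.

Answer: 6

Derivation:
Round 1: pos1(id24) recv 89: fwd; pos2(id76) recv 24: drop; pos3(id14) recv 76: fwd; pos4(id42) recv 14: drop; pos5(id48) recv 42: drop; pos6(id93) recv 48: drop; pos0(id89) recv 93: fwd
Round 2: pos2(id76) recv 89: fwd; pos4(id42) recv 76: fwd; pos1(id24) recv 93: fwd
Round 3: pos3(id14) recv 89: fwd; pos5(id48) recv 76: fwd; pos2(id76) recv 93: fwd
Round 4: pos4(id42) recv 89: fwd; pos6(id93) recv 76: drop; pos3(id14) recv 93: fwd
Round 5: pos5(id48) recv 89: fwd; pos4(id42) recv 93: fwd
Round 6: pos6(id93) recv 89: drop; pos5(id48) recv 93: fwd
Round 7: pos6(id93) recv 93: ELECTED
Message ID 89 originates at pos 0; dropped at pos 6 in round 6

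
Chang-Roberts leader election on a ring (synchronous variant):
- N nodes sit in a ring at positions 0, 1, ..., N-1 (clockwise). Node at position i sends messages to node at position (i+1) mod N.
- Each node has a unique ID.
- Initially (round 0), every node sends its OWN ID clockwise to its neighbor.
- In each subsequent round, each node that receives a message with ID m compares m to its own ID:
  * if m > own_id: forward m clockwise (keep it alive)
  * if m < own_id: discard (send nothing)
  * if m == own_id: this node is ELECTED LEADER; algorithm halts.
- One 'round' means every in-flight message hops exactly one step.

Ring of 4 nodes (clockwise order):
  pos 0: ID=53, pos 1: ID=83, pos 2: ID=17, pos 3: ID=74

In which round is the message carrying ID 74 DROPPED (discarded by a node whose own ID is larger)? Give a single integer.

Answer: 2

Derivation:
Round 1: pos1(id83) recv 53: drop; pos2(id17) recv 83: fwd; pos3(id74) recv 17: drop; pos0(id53) recv 74: fwd
Round 2: pos3(id74) recv 83: fwd; pos1(id83) recv 74: drop
Round 3: pos0(id53) recv 83: fwd
Round 4: pos1(id83) recv 83: ELECTED
Message ID 74 originates at pos 3; dropped at pos 1 in round 2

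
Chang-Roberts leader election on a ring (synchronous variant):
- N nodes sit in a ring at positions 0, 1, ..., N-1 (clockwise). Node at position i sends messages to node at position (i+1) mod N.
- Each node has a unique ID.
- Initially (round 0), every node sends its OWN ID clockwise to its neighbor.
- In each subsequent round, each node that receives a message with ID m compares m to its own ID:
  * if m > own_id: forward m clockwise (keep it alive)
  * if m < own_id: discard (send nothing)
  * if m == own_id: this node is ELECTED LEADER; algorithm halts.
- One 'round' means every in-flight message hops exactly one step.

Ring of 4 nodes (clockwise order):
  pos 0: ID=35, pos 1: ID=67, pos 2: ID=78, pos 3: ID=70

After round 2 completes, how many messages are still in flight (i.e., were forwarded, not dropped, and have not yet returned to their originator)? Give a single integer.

Round 1: pos1(id67) recv 35: drop; pos2(id78) recv 67: drop; pos3(id70) recv 78: fwd; pos0(id35) recv 70: fwd
Round 2: pos0(id35) recv 78: fwd; pos1(id67) recv 70: fwd
After round 2: 2 messages still in flight

Answer: 2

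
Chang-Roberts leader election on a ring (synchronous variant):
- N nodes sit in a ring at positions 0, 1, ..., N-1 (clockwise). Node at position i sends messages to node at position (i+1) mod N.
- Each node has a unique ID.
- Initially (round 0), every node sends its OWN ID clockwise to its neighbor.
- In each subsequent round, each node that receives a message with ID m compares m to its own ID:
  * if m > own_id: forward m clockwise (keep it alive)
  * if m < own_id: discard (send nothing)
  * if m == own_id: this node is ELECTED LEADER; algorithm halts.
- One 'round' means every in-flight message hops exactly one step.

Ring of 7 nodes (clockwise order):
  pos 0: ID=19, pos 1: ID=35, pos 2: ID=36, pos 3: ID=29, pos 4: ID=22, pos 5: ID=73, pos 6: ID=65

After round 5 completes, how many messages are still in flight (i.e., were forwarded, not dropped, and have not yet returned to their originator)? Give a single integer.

Round 1: pos1(id35) recv 19: drop; pos2(id36) recv 35: drop; pos3(id29) recv 36: fwd; pos4(id22) recv 29: fwd; pos5(id73) recv 22: drop; pos6(id65) recv 73: fwd; pos0(id19) recv 65: fwd
Round 2: pos4(id22) recv 36: fwd; pos5(id73) recv 29: drop; pos0(id19) recv 73: fwd; pos1(id35) recv 65: fwd
Round 3: pos5(id73) recv 36: drop; pos1(id35) recv 73: fwd; pos2(id36) recv 65: fwd
Round 4: pos2(id36) recv 73: fwd; pos3(id29) recv 65: fwd
Round 5: pos3(id29) recv 73: fwd; pos4(id22) recv 65: fwd
After round 5: 2 messages still in flight

Answer: 2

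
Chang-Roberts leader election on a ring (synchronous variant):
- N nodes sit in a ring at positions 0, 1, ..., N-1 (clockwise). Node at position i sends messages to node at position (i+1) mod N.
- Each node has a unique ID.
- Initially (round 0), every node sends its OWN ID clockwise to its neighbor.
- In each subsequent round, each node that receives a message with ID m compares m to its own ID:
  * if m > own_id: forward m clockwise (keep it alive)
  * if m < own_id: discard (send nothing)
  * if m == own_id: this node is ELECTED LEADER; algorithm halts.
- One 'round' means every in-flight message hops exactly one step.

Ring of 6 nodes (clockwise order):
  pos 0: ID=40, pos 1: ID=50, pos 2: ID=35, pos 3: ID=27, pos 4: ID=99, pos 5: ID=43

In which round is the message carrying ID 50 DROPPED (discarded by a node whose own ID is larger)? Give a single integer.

Round 1: pos1(id50) recv 40: drop; pos2(id35) recv 50: fwd; pos3(id27) recv 35: fwd; pos4(id99) recv 27: drop; pos5(id43) recv 99: fwd; pos0(id40) recv 43: fwd
Round 2: pos3(id27) recv 50: fwd; pos4(id99) recv 35: drop; pos0(id40) recv 99: fwd; pos1(id50) recv 43: drop
Round 3: pos4(id99) recv 50: drop; pos1(id50) recv 99: fwd
Round 4: pos2(id35) recv 99: fwd
Round 5: pos3(id27) recv 99: fwd
Round 6: pos4(id99) recv 99: ELECTED
Message ID 50 originates at pos 1; dropped at pos 4 in round 3

Answer: 3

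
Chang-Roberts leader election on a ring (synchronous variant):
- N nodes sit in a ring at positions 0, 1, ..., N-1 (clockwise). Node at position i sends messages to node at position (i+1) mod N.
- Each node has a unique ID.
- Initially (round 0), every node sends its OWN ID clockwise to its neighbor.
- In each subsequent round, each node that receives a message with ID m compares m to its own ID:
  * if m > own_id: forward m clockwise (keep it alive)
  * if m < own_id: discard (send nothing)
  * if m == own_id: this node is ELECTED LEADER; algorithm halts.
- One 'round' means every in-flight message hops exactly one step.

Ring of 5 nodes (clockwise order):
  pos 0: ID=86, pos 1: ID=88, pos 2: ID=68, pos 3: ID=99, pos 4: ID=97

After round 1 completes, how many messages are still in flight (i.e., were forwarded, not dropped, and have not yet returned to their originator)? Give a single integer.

Answer: 3

Derivation:
Round 1: pos1(id88) recv 86: drop; pos2(id68) recv 88: fwd; pos3(id99) recv 68: drop; pos4(id97) recv 99: fwd; pos0(id86) recv 97: fwd
After round 1: 3 messages still in flight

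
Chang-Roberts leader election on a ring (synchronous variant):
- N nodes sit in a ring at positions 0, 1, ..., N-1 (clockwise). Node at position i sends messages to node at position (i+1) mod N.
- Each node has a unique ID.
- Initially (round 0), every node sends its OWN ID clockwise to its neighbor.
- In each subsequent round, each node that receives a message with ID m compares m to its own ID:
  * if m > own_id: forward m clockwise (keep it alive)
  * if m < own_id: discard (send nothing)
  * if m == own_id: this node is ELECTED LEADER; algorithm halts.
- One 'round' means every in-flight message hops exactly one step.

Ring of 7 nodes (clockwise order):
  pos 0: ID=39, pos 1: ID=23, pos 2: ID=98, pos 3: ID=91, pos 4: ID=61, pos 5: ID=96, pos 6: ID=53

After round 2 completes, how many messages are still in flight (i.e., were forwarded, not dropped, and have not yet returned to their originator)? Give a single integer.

Round 1: pos1(id23) recv 39: fwd; pos2(id98) recv 23: drop; pos3(id91) recv 98: fwd; pos4(id61) recv 91: fwd; pos5(id96) recv 61: drop; pos6(id53) recv 96: fwd; pos0(id39) recv 53: fwd
Round 2: pos2(id98) recv 39: drop; pos4(id61) recv 98: fwd; pos5(id96) recv 91: drop; pos0(id39) recv 96: fwd; pos1(id23) recv 53: fwd
After round 2: 3 messages still in flight

Answer: 3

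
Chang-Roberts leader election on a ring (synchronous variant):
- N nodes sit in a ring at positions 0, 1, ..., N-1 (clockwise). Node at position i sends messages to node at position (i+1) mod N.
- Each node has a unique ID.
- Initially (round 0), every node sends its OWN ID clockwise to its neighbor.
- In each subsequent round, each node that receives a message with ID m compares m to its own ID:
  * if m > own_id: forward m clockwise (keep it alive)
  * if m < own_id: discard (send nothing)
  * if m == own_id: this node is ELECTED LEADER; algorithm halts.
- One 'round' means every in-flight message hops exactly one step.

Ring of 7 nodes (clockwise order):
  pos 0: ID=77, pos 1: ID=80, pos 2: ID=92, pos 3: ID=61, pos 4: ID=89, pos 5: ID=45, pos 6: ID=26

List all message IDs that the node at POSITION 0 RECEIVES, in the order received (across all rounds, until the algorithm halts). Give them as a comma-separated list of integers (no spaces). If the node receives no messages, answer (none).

Round 1: pos1(id80) recv 77: drop; pos2(id92) recv 80: drop; pos3(id61) recv 92: fwd; pos4(id89) recv 61: drop; pos5(id45) recv 89: fwd; pos6(id26) recv 45: fwd; pos0(id77) recv 26: drop
Round 2: pos4(id89) recv 92: fwd; pos6(id26) recv 89: fwd; pos0(id77) recv 45: drop
Round 3: pos5(id45) recv 92: fwd; pos0(id77) recv 89: fwd
Round 4: pos6(id26) recv 92: fwd; pos1(id80) recv 89: fwd
Round 5: pos0(id77) recv 92: fwd; pos2(id92) recv 89: drop
Round 6: pos1(id80) recv 92: fwd
Round 7: pos2(id92) recv 92: ELECTED

Answer: 26,45,89,92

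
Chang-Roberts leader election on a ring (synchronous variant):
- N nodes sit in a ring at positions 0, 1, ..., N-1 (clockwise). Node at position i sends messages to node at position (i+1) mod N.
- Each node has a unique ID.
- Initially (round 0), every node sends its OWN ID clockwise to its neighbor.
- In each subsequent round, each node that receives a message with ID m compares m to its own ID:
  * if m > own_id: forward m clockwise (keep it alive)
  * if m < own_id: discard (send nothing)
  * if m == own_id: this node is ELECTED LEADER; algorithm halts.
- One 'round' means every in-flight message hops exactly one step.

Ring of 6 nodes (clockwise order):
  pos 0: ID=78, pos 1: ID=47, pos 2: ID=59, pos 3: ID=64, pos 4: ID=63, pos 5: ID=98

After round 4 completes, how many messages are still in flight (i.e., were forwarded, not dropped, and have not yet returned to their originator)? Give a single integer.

Answer: 2

Derivation:
Round 1: pos1(id47) recv 78: fwd; pos2(id59) recv 47: drop; pos3(id64) recv 59: drop; pos4(id63) recv 64: fwd; pos5(id98) recv 63: drop; pos0(id78) recv 98: fwd
Round 2: pos2(id59) recv 78: fwd; pos5(id98) recv 64: drop; pos1(id47) recv 98: fwd
Round 3: pos3(id64) recv 78: fwd; pos2(id59) recv 98: fwd
Round 4: pos4(id63) recv 78: fwd; pos3(id64) recv 98: fwd
After round 4: 2 messages still in flight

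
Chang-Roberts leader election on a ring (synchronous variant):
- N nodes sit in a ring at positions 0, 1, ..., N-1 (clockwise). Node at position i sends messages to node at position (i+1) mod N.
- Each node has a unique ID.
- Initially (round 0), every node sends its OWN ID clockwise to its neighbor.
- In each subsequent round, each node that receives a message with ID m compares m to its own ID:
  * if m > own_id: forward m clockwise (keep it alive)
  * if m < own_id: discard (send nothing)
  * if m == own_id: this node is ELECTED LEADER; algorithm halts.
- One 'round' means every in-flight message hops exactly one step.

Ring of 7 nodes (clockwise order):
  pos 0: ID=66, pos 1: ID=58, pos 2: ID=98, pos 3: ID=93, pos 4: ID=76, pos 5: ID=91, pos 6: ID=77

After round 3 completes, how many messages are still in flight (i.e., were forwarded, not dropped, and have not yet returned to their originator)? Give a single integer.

Answer: 3

Derivation:
Round 1: pos1(id58) recv 66: fwd; pos2(id98) recv 58: drop; pos3(id93) recv 98: fwd; pos4(id76) recv 93: fwd; pos5(id91) recv 76: drop; pos6(id77) recv 91: fwd; pos0(id66) recv 77: fwd
Round 2: pos2(id98) recv 66: drop; pos4(id76) recv 98: fwd; pos5(id91) recv 93: fwd; pos0(id66) recv 91: fwd; pos1(id58) recv 77: fwd
Round 3: pos5(id91) recv 98: fwd; pos6(id77) recv 93: fwd; pos1(id58) recv 91: fwd; pos2(id98) recv 77: drop
After round 3: 3 messages still in flight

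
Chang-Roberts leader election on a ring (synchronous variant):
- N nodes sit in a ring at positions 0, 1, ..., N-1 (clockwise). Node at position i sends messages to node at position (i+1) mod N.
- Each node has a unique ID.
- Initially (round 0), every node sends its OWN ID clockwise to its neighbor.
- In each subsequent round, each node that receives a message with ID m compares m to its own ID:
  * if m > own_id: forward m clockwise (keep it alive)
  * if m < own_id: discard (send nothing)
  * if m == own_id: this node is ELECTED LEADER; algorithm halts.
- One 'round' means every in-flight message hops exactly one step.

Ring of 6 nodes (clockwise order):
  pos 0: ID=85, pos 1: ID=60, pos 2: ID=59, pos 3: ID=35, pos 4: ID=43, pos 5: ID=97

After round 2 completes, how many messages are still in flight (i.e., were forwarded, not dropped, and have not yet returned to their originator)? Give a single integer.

Answer: 4

Derivation:
Round 1: pos1(id60) recv 85: fwd; pos2(id59) recv 60: fwd; pos3(id35) recv 59: fwd; pos4(id43) recv 35: drop; pos5(id97) recv 43: drop; pos0(id85) recv 97: fwd
Round 2: pos2(id59) recv 85: fwd; pos3(id35) recv 60: fwd; pos4(id43) recv 59: fwd; pos1(id60) recv 97: fwd
After round 2: 4 messages still in flight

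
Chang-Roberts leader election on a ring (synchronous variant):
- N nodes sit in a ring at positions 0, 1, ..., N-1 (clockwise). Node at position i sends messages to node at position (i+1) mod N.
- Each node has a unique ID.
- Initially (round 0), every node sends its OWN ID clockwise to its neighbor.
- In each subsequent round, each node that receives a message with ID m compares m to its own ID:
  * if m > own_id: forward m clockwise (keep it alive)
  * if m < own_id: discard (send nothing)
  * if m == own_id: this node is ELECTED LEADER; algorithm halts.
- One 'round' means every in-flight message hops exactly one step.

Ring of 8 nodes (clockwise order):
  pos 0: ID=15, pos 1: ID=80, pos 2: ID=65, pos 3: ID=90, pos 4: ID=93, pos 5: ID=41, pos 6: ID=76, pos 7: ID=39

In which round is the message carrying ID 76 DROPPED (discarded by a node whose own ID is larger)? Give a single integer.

Round 1: pos1(id80) recv 15: drop; pos2(id65) recv 80: fwd; pos3(id90) recv 65: drop; pos4(id93) recv 90: drop; pos5(id41) recv 93: fwd; pos6(id76) recv 41: drop; pos7(id39) recv 76: fwd; pos0(id15) recv 39: fwd
Round 2: pos3(id90) recv 80: drop; pos6(id76) recv 93: fwd; pos0(id15) recv 76: fwd; pos1(id80) recv 39: drop
Round 3: pos7(id39) recv 93: fwd; pos1(id80) recv 76: drop
Round 4: pos0(id15) recv 93: fwd
Round 5: pos1(id80) recv 93: fwd
Round 6: pos2(id65) recv 93: fwd
Round 7: pos3(id90) recv 93: fwd
Round 8: pos4(id93) recv 93: ELECTED
Message ID 76 originates at pos 6; dropped at pos 1 in round 3

Answer: 3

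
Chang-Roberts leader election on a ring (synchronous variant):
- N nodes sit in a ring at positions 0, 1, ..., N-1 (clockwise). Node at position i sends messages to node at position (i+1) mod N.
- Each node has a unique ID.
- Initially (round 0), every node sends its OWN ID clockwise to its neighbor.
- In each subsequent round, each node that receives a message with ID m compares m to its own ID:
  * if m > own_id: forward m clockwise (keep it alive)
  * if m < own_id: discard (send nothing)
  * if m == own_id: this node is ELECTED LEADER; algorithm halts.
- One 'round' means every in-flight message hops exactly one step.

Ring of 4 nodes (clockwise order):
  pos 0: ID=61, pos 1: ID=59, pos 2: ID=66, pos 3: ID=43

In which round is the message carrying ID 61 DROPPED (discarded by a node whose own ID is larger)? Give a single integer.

Answer: 2

Derivation:
Round 1: pos1(id59) recv 61: fwd; pos2(id66) recv 59: drop; pos3(id43) recv 66: fwd; pos0(id61) recv 43: drop
Round 2: pos2(id66) recv 61: drop; pos0(id61) recv 66: fwd
Round 3: pos1(id59) recv 66: fwd
Round 4: pos2(id66) recv 66: ELECTED
Message ID 61 originates at pos 0; dropped at pos 2 in round 2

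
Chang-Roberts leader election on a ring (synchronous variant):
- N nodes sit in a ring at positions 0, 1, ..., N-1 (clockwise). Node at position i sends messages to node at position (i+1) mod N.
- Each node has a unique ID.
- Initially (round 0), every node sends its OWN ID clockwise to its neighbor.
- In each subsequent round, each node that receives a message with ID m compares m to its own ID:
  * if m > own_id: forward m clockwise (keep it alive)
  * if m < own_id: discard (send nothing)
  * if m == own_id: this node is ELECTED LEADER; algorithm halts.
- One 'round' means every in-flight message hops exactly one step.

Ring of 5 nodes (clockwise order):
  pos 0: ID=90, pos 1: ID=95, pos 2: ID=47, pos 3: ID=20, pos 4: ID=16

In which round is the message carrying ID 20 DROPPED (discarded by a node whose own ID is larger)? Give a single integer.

Round 1: pos1(id95) recv 90: drop; pos2(id47) recv 95: fwd; pos3(id20) recv 47: fwd; pos4(id16) recv 20: fwd; pos0(id90) recv 16: drop
Round 2: pos3(id20) recv 95: fwd; pos4(id16) recv 47: fwd; pos0(id90) recv 20: drop
Round 3: pos4(id16) recv 95: fwd; pos0(id90) recv 47: drop
Round 4: pos0(id90) recv 95: fwd
Round 5: pos1(id95) recv 95: ELECTED
Message ID 20 originates at pos 3; dropped at pos 0 in round 2

Answer: 2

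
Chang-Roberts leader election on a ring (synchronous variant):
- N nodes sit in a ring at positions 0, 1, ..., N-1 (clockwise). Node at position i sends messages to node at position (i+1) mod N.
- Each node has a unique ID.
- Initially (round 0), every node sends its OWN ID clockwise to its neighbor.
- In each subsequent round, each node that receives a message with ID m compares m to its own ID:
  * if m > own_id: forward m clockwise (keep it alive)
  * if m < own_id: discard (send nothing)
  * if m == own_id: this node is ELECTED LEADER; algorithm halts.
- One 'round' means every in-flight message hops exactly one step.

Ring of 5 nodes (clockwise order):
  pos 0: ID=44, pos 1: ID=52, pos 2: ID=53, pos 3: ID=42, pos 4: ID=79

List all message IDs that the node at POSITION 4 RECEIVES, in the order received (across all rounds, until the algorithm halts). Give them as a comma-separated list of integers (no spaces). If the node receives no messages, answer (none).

Answer: 42,53,79

Derivation:
Round 1: pos1(id52) recv 44: drop; pos2(id53) recv 52: drop; pos3(id42) recv 53: fwd; pos4(id79) recv 42: drop; pos0(id44) recv 79: fwd
Round 2: pos4(id79) recv 53: drop; pos1(id52) recv 79: fwd
Round 3: pos2(id53) recv 79: fwd
Round 4: pos3(id42) recv 79: fwd
Round 5: pos4(id79) recv 79: ELECTED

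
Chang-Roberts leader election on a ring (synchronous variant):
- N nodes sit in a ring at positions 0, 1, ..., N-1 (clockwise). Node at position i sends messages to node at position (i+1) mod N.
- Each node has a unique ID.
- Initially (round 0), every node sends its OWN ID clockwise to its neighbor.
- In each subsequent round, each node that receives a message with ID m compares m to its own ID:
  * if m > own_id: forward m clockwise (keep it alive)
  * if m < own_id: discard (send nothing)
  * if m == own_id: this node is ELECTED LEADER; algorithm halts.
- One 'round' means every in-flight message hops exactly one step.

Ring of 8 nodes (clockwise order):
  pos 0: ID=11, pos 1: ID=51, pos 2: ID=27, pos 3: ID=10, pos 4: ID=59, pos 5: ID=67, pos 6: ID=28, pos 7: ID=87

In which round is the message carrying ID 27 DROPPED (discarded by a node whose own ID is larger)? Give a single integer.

Answer: 2

Derivation:
Round 1: pos1(id51) recv 11: drop; pos2(id27) recv 51: fwd; pos3(id10) recv 27: fwd; pos4(id59) recv 10: drop; pos5(id67) recv 59: drop; pos6(id28) recv 67: fwd; pos7(id87) recv 28: drop; pos0(id11) recv 87: fwd
Round 2: pos3(id10) recv 51: fwd; pos4(id59) recv 27: drop; pos7(id87) recv 67: drop; pos1(id51) recv 87: fwd
Round 3: pos4(id59) recv 51: drop; pos2(id27) recv 87: fwd
Round 4: pos3(id10) recv 87: fwd
Round 5: pos4(id59) recv 87: fwd
Round 6: pos5(id67) recv 87: fwd
Round 7: pos6(id28) recv 87: fwd
Round 8: pos7(id87) recv 87: ELECTED
Message ID 27 originates at pos 2; dropped at pos 4 in round 2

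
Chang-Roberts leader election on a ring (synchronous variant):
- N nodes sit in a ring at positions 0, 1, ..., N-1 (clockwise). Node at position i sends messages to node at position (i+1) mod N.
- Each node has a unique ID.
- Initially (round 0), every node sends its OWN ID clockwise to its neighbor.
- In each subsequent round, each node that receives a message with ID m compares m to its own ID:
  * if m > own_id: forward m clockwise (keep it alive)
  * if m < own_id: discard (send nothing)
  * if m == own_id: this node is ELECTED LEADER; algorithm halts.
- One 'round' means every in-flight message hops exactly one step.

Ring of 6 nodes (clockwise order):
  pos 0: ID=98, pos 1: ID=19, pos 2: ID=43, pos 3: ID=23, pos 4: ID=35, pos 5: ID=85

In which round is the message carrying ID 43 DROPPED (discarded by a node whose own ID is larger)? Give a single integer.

Answer: 3

Derivation:
Round 1: pos1(id19) recv 98: fwd; pos2(id43) recv 19: drop; pos3(id23) recv 43: fwd; pos4(id35) recv 23: drop; pos5(id85) recv 35: drop; pos0(id98) recv 85: drop
Round 2: pos2(id43) recv 98: fwd; pos4(id35) recv 43: fwd
Round 3: pos3(id23) recv 98: fwd; pos5(id85) recv 43: drop
Round 4: pos4(id35) recv 98: fwd
Round 5: pos5(id85) recv 98: fwd
Round 6: pos0(id98) recv 98: ELECTED
Message ID 43 originates at pos 2; dropped at pos 5 in round 3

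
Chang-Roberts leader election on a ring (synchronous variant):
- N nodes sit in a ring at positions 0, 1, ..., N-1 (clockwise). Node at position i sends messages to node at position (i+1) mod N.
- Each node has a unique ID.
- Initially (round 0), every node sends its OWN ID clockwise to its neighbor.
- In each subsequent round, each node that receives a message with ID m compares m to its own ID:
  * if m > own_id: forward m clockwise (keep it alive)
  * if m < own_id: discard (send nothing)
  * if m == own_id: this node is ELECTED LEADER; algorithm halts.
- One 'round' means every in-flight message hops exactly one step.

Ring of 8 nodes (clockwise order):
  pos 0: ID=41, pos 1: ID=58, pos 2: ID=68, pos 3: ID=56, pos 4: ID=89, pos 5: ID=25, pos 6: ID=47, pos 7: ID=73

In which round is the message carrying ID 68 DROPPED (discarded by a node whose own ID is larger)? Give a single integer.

Round 1: pos1(id58) recv 41: drop; pos2(id68) recv 58: drop; pos3(id56) recv 68: fwd; pos4(id89) recv 56: drop; pos5(id25) recv 89: fwd; pos6(id47) recv 25: drop; pos7(id73) recv 47: drop; pos0(id41) recv 73: fwd
Round 2: pos4(id89) recv 68: drop; pos6(id47) recv 89: fwd; pos1(id58) recv 73: fwd
Round 3: pos7(id73) recv 89: fwd; pos2(id68) recv 73: fwd
Round 4: pos0(id41) recv 89: fwd; pos3(id56) recv 73: fwd
Round 5: pos1(id58) recv 89: fwd; pos4(id89) recv 73: drop
Round 6: pos2(id68) recv 89: fwd
Round 7: pos3(id56) recv 89: fwd
Round 8: pos4(id89) recv 89: ELECTED
Message ID 68 originates at pos 2; dropped at pos 4 in round 2

Answer: 2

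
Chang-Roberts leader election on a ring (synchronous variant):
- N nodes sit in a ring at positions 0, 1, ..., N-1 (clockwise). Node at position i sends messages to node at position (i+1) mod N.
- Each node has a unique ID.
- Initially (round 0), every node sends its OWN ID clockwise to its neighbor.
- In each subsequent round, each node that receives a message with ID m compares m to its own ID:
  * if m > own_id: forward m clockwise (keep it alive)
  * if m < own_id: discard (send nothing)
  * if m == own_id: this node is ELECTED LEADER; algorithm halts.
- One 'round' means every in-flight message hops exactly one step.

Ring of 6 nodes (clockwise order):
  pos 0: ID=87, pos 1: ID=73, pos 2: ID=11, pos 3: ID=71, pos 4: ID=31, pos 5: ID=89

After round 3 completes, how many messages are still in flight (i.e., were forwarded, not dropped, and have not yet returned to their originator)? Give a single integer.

Round 1: pos1(id73) recv 87: fwd; pos2(id11) recv 73: fwd; pos3(id71) recv 11: drop; pos4(id31) recv 71: fwd; pos5(id89) recv 31: drop; pos0(id87) recv 89: fwd
Round 2: pos2(id11) recv 87: fwd; pos3(id71) recv 73: fwd; pos5(id89) recv 71: drop; pos1(id73) recv 89: fwd
Round 3: pos3(id71) recv 87: fwd; pos4(id31) recv 73: fwd; pos2(id11) recv 89: fwd
After round 3: 3 messages still in flight

Answer: 3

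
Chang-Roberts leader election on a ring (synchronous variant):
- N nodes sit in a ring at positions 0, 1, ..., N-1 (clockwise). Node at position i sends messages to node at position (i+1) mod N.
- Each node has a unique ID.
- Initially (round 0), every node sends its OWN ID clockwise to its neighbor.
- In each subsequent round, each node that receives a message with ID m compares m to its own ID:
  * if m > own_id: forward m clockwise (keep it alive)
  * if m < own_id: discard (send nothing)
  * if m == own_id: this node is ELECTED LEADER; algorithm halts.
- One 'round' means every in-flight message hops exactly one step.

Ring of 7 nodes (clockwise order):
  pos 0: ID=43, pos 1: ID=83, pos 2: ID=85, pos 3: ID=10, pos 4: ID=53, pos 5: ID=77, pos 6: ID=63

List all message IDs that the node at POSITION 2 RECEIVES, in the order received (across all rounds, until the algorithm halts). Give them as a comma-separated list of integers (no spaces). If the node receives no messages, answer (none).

Round 1: pos1(id83) recv 43: drop; pos2(id85) recv 83: drop; pos3(id10) recv 85: fwd; pos4(id53) recv 10: drop; pos5(id77) recv 53: drop; pos6(id63) recv 77: fwd; pos0(id43) recv 63: fwd
Round 2: pos4(id53) recv 85: fwd; pos0(id43) recv 77: fwd; pos1(id83) recv 63: drop
Round 3: pos5(id77) recv 85: fwd; pos1(id83) recv 77: drop
Round 4: pos6(id63) recv 85: fwd
Round 5: pos0(id43) recv 85: fwd
Round 6: pos1(id83) recv 85: fwd
Round 7: pos2(id85) recv 85: ELECTED

Answer: 83,85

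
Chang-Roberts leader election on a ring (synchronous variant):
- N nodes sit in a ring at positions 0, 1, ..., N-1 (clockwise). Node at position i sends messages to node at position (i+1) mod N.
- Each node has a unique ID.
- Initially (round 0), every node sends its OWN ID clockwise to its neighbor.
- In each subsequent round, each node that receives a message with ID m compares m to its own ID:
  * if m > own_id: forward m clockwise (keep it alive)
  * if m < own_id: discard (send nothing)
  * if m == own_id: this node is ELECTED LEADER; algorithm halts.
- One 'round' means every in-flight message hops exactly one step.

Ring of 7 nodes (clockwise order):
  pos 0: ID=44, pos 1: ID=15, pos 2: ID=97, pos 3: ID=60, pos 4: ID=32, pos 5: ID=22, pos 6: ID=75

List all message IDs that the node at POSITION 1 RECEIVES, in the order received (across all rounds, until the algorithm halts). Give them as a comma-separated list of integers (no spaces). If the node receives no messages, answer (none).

Round 1: pos1(id15) recv 44: fwd; pos2(id97) recv 15: drop; pos3(id60) recv 97: fwd; pos4(id32) recv 60: fwd; pos5(id22) recv 32: fwd; pos6(id75) recv 22: drop; pos0(id44) recv 75: fwd
Round 2: pos2(id97) recv 44: drop; pos4(id32) recv 97: fwd; pos5(id22) recv 60: fwd; pos6(id75) recv 32: drop; pos1(id15) recv 75: fwd
Round 3: pos5(id22) recv 97: fwd; pos6(id75) recv 60: drop; pos2(id97) recv 75: drop
Round 4: pos6(id75) recv 97: fwd
Round 5: pos0(id44) recv 97: fwd
Round 6: pos1(id15) recv 97: fwd
Round 7: pos2(id97) recv 97: ELECTED

Answer: 44,75,97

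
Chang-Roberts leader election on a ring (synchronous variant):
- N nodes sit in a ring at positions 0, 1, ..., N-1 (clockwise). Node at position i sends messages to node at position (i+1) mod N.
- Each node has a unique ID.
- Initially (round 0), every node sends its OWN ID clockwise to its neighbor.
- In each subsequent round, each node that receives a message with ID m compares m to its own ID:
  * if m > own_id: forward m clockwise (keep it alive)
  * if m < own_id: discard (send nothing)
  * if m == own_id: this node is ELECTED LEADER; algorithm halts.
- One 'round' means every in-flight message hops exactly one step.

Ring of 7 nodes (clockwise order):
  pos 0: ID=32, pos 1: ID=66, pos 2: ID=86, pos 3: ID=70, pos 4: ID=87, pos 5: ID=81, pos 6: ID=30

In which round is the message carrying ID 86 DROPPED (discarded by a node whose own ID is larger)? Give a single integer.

Answer: 2

Derivation:
Round 1: pos1(id66) recv 32: drop; pos2(id86) recv 66: drop; pos3(id70) recv 86: fwd; pos4(id87) recv 70: drop; pos5(id81) recv 87: fwd; pos6(id30) recv 81: fwd; pos0(id32) recv 30: drop
Round 2: pos4(id87) recv 86: drop; pos6(id30) recv 87: fwd; pos0(id32) recv 81: fwd
Round 3: pos0(id32) recv 87: fwd; pos1(id66) recv 81: fwd
Round 4: pos1(id66) recv 87: fwd; pos2(id86) recv 81: drop
Round 5: pos2(id86) recv 87: fwd
Round 6: pos3(id70) recv 87: fwd
Round 7: pos4(id87) recv 87: ELECTED
Message ID 86 originates at pos 2; dropped at pos 4 in round 2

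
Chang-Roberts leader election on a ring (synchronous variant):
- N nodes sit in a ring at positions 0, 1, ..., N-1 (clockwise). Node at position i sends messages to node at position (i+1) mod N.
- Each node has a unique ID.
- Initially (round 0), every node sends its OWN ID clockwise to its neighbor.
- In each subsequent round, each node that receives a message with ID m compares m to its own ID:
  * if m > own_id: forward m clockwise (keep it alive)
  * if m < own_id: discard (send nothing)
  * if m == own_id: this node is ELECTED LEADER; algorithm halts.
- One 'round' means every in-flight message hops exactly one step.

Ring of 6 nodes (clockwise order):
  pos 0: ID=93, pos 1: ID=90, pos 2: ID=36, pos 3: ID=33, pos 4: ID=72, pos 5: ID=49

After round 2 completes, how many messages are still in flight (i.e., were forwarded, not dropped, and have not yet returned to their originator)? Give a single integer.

Answer: 2

Derivation:
Round 1: pos1(id90) recv 93: fwd; pos2(id36) recv 90: fwd; pos3(id33) recv 36: fwd; pos4(id72) recv 33: drop; pos5(id49) recv 72: fwd; pos0(id93) recv 49: drop
Round 2: pos2(id36) recv 93: fwd; pos3(id33) recv 90: fwd; pos4(id72) recv 36: drop; pos0(id93) recv 72: drop
After round 2: 2 messages still in flight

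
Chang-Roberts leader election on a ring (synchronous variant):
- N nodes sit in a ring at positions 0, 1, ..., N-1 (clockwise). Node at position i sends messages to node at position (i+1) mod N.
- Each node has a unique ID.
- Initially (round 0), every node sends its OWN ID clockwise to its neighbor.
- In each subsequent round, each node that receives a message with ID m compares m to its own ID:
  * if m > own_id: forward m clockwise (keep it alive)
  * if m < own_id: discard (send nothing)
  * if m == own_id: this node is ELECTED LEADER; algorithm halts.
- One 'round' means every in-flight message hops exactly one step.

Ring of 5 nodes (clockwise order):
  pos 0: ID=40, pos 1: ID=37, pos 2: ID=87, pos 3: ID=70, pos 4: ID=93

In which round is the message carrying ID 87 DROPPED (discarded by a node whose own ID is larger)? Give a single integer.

Round 1: pos1(id37) recv 40: fwd; pos2(id87) recv 37: drop; pos3(id70) recv 87: fwd; pos4(id93) recv 70: drop; pos0(id40) recv 93: fwd
Round 2: pos2(id87) recv 40: drop; pos4(id93) recv 87: drop; pos1(id37) recv 93: fwd
Round 3: pos2(id87) recv 93: fwd
Round 4: pos3(id70) recv 93: fwd
Round 5: pos4(id93) recv 93: ELECTED
Message ID 87 originates at pos 2; dropped at pos 4 in round 2

Answer: 2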